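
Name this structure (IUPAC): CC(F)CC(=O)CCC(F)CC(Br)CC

Counting along the main chain through the carbonyl gives 11 carbons: the parent is undecane.
A ketone (C=O on an internal carbon) is the principal characteristic group, giving the suffix -one.
Number the chain so that numbering from this end puts the carbonyl group at C-4 rather than C-8.
That gives the carbonyl at C-4; a bromo group at C-9; fluoro groups at C-2 and C-7.
Prefixes are listed alphabetically: bromo, fluoro.
Assembling the pieces gives 9-bromo-2,7-difluoroundecan-4-one.

9-bromo-2,7-difluoroundecan-4-one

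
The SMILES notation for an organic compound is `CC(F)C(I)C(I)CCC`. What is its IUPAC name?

The parent chain contains 7 carbons (heptane).
The numbering direction is chosen so that the substituent locant set {2,3,4} is lower than {4,5,6} at the first point of difference.
This places a fluoro group at C-2; iodo groups at C-3 and C-4.
Substituent prefixes are cited in alphabetical order (multiplying prefixes like di-/tri- are ignored for ordering).
Putting it together: 2-fluoro-3,4-diiodoheptane.

2-fluoro-3,4-diiodoheptane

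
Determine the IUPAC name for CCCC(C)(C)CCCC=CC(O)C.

8,8-dimethylundec-3-en-2-ol

Counting along the main chain through the –OH group and the multiple bond gives 11 carbons: the parent is undecane.
The highest-priority functional group is an alcohol (–OH), so the name ends in -ol.
The chain contains a C=C double bond, so the unsaturation ending is -ene.
The numbering direction is chosen so that numbering from this end puts the hydroxyl group at C-2 rather than C-10.
With this numbering: the hydroxyl at C-2; the double bond between C-3 and C-4; two methyl groups at C-8.
The name is 8,8-dimethylundec-3-en-2-ol.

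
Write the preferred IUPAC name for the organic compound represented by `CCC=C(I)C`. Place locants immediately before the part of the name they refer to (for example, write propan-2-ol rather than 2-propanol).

2-iodopent-2-ene

Counting along the main chain through the multiple bond gives 5 carbons: the parent is pentane.
A C=C double bond in the chain gives the infix -ene-.
Number the chain so that numbering from this end puts the double bond at C-2 rather than C-3.
With this numbering: the double bond between C-2 and C-3; an iodo group at C-2.
Putting it together: 2-iodopent-2-ene.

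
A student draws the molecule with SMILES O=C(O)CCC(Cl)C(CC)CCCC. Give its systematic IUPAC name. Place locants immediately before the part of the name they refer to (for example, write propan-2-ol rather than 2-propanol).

4-chloro-5-ethylnonanoic acid

The longest chain bearing the –COOH group is 9 carbons long (nonane).
A carboxylic acid (terminal –COOH) is the principal characteristic group, giving the suffix -oic acid.
The numbering direction is chosen so that the carboxylic acid carbon is C-1 by definition.
With this numbering: a chloro group at C-4; an ethyl group at C-5.
Prefixes are listed alphabetically: chloro, ethyl.
Assembling the pieces gives 4-chloro-5-ethylnonanoic acid.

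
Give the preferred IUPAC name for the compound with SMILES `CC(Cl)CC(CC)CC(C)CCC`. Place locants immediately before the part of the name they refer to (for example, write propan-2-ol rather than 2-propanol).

The longest carbon chain is 9 atoms: the parent is nonane.
Choose the numbering such that the substituent locant set {2,4,6} is lower than {4,6,8} at the first point of difference.
This places a chloro group at C-2; an ethyl group at C-4; a methyl group at C-6.
Substituent prefixes are cited in alphabetical order (multiplying prefixes like di-/tri- are ignored for ordering).
The name is 2-chloro-4-ethyl-6-methylnonane.

2-chloro-4-ethyl-6-methylnonane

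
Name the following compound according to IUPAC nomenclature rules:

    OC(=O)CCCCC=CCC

The longest carbon chain that includes the –COOH group and the multiple bond has 9 carbons, so the parent hydride is nonane.
A carboxylic acid (terminal –COOH) is the principal characteristic group, giving the suffix -oic acid.
There is one C=C double bond, indicated by the ending -ene.
Number the chain so that the carboxylic acid carbon is C-1 by definition.
This places the double bond between C-6 and C-7.
Assembling the pieces gives non-6-enoic acid.

non-6-enoic acid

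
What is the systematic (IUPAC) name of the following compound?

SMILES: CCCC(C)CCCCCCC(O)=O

The longest chain bearing the –COOH group is 11 carbons long (undecane).
The highest-priority functional group is a carboxylic acid (terminal –COOH), so the name ends in -oic acid.
Number the chain so that the carboxylic acid carbon is C-1 by definition.
That gives a methyl group at C-8.
The name is 8-methylundecanoic acid.

8-methylundecanoic acid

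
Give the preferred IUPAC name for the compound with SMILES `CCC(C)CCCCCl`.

1-chloro-5-methylheptane

The parent chain contains 7 carbons (heptane).
The numbering direction is chosen so that the substituent locant set {1,5} is lower than {3,7} at the first point of difference.
This places a chloro group at C-1; a methyl group at C-5.
The substituents are ordered alphabetically, ignoring any di-/tri- multipliers.
The name is 1-chloro-5-methylheptane.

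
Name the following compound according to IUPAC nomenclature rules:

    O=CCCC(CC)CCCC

4-ethyloctanal

The longest carbon chain that includes the –CHO group has 8 carbons, so the parent hydride is octane.
The principal characteristic group is an aldehyde (terminal –CHO), named with the suffix -al.
Number the chain so that the aldehyde carbon is C-1 by definition.
With this numbering: an ethyl group at C-4.
Putting it together: 4-ethyloctanal.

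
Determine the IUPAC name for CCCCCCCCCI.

The longest continuous carbon chain has 9 atoms, so the parent hydride is nonane.
Number the chain so that the substituent locant set {1} is lower than {9} at the first point of difference.
This places an iodo group at C-1.
Assembling the pieces gives 1-iodononane.

1-iodononane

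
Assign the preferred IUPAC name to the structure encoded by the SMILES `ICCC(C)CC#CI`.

Counting along the main chain through the multiple bond gives 6 carbons: the parent is hexane.
The chain contains a C≡C triple bond, so the unsaturation ending is -yne.
The numbering direction is chosen so that numbering from this end puts the triple bond at C-1 rather than C-5.
This places the triple bond between C-1 and C-2; iodo groups at C-1 and C-6; a methyl group at C-4.
Substituent prefixes are cited in alphabetical order (multiplying prefixes like di-/tri- are ignored for ordering).
Putting it together: 1,6-diiodo-4-methylhex-1-yne.

1,6-diiodo-4-methylhex-1-yne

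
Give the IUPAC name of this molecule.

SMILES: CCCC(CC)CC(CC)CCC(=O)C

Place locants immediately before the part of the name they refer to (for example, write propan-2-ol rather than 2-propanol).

The longest chain bearing the carbonyl is 10 carbons long (decane).
A ketone (C=O on an internal carbon) is the principal characteristic group, giving the suffix -one.
Choose the numbering such that numbering from this end puts the carbonyl group at C-2 rather than C-9.
This places the carbonyl at C-2; ethyl groups at C-5 and C-7.
The name is 5,7-diethyldecan-2-one.

5,7-diethyldecan-2-one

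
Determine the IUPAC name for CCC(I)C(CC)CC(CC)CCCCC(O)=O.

Counting along the main chain through the –COOH group gives 11 carbons: the parent is undecane.
The highest-priority functional group is a carboxylic acid (terminal –COOH), so the name ends in -oic acid.
Choose the numbering such that the carboxylic acid carbon is C-1 by definition.
That gives ethyl groups at C-6 and C-8; an iodo group at C-9.
Substituent prefixes are cited in alphabetical order (multiplying prefixes like di-/tri- are ignored for ordering).
Putting it together: 6,8-diethyl-9-iodoundecanoic acid.

6,8-diethyl-9-iodoundecanoic acid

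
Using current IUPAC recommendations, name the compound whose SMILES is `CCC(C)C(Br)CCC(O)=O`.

Counting along the main chain through the –COOH group gives 7 carbons: the parent is heptane.
The highest-priority functional group is a carboxylic acid (terminal –COOH), so the name ends in -oic acid.
The numbering direction is chosen so that the carboxylic acid carbon is C-1 by definition.
That gives a bromo group at C-4; a methyl group at C-5.
The substituents are ordered alphabetically, ignoring any di-/tri- multipliers.
The name is 4-bromo-5-methylheptanoic acid.

4-bromo-5-methylheptanoic acid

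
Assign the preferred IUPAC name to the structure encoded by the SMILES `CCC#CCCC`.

Counting along the main chain through the multiple bond gives 7 carbons: the parent is heptane.
The chain contains a C≡C triple bond, so the unsaturation ending is -yne.
Number the chain so that numbering from this end puts the triple bond at C-3 rather than C-4.
That gives the triple bond between C-3 and C-4.
Putting it together: hept-3-yne.

hept-3-yne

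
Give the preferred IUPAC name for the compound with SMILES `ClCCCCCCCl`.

The parent chain contains 6 carbons (hexane).
Numbering from either end gives identical locants here.
This places chloro groups at C-1 and C-6.
Putting it together: 1,6-dichlorohexane.

1,6-dichlorohexane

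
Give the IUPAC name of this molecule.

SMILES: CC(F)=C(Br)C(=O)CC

Counting along the main chain through the carbonyl and the multiple bond gives 6 carbons: the parent is hexane.
The highest-priority functional group is a ketone (C=O on an internal carbon), so the name ends in -one.
A C=C double bond in the chain gives the infix -ene-.
Choose the numbering such that numbering from this end puts the carbonyl group at C-3 rather than C-4.
With this numbering: the carbonyl at C-3; the double bond between C-4 and C-5; a bromo group at C-4; a fluoro group at C-5.
Substituent prefixes are cited in alphabetical order (multiplying prefixes like di-/tri- are ignored for ordering).
Assembling the pieces gives 4-bromo-5-fluorohex-4-en-3-one.

4-bromo-5-fluorohex-4-en-3-one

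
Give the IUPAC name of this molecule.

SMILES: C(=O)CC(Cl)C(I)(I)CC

The longest chain bearing the –CHO group is 6 carbons long (hexane).
The highest-priority functional group is an aldehyde (terminal –CHO), so the name ends in -al.
Number the chain so that the aldehyde carbon is C-1 by definition.
With this numbering: a chloro group at C-3; two iodo groups at C-4.
Prefixes are listed alphabetically: chloro, iodo.
Putting it together: 3-chloro-4,4-diiodohexanal.

3-chloro-4,4-diiodohexanal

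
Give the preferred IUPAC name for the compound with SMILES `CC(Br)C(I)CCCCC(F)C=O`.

The longest chain bearing the –CHO group is 9 carbons long (nonane).
The highest-priority functional group is an aldehyde (terminal –CHO), so the name ends in -al.
The numbering direction is chosen so that the aldehyde carbon is C-1 by definition.
This places a bromo group at C-8; a fluoro group at C-2; an iodo group at C-7.
Substituent prefixes are cited in alphabetical order (multiplying prefixes like di-/tri- are ignored for ordering).
Putting it together: 8-bromo-2-fluoro-7-iodononanal.

8-bromo-2-fluoro-7-iodononanal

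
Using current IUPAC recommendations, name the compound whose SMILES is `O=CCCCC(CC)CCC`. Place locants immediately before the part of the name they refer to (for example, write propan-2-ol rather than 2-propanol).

5-ethyloctanal

Counting along the main chain through the –CHO group gives 8 carbons: the parent is octane.
The highest-priority functional group is an aldehyde (terminal –CHO), so the name ends in -al.
Number the chain so that the aldehyde carbon is C-1 by definition.
With this numbering: an ethyl group at C-5.
Putting it together: 5-ethyloctanal.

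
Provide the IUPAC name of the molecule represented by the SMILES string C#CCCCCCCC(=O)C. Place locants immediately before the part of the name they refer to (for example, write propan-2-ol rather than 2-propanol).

dec-9-yn-2-one

Counting along the main chain through the carbonyl and the multiple bond gives 10 carbons: the parent is decane.
The highest-priority functional group is a ketone (C=O on an internal carbon), so the name ends in -one.
The chain contains a C≡C triple bond, so the unsaturation ending is -yne.
Choose the numbering such that numbering from this end puts the carbonyl group at C-2 rather than C-9.
With this numbering: the carbonyl at C-2; the triple bond between C-9 and C-10.
Assembling the pieces gives dec-9-yn-2-one.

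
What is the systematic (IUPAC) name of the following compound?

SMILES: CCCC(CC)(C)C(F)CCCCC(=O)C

Counting along the main chain through the carbonyl gives 11 carbons: the parent is undecane.
The highest-priority functional group is a ketone (C=O on an internal carbon), so the name ends in -one.
Choose the numbering such that numbering from this end puts the carbonyl group at C-2 rather than C-10.
With this numbering: the carbonyl at C-2; an ethyl group at C-8; a fluoro group at C-7; a methyl group at C-8.
Substituent prefixes are cited in alphabetical order (multiplying prefixes like di-/tri- are ignored for ordering).
Assembling the pieces gives 8-ethyl-7-fluoro-8-methylundecan-2-one.

8-ethyl-7-fluoro-8-methylundecan-2-one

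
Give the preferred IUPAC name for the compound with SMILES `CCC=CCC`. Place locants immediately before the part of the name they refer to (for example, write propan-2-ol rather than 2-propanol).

hex-3-ene

Counting along the main chain through the multiple bond gives 6 carbons: the parent is hexane.
There is one C=C double bond, indicated by the ending -ene.
The molecule is symmetric, so either numbering direction gives the same locants.
That gives the double bond between C-3 and C-4.
The name is hex-3-ene.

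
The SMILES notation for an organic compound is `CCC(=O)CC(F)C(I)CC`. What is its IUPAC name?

5-fluoro-6-iodooctan-3-one

The longest chain bearing the carbonyl is 8 carbons long (octane).
The highest-priority functional group is a ketone (C=O on an internal carbon), so the name ends in -one.
The numbering direction is chosen so that numbering from this end puts the carbonyl group at C-3 rather than C-6.
With this numbering: the carbonyl at C-3; a fluoro group at C-5; an iodo group at C-6.
Substituent prefixes are cited in alphabetical order (multiplying prefixes like di-/tri- are ignored for ordering).
Assembling the pieces gives 5-fluoro-6-iodooctan-3-one.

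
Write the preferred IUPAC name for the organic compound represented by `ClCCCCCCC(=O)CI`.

8-chloro-1-iodooctan-2-one

The longest carbon chain that includes the carbonyl has 8 carbons, so the parent hydride is octane.
The principal characteristic group is a ketone (C=O on an internal carbon), named with the suffix -one.
The numbering direction is chosen so that numbering from this end puts the carbonyl group at C-2 rather than C-7.
This places the carbonyl at C-2; a chloro group at C-8; an iodo group at C-1.
Substituent prefixes are cited in alphabetical order (multiplying prefixes like di-/tri- are ignored for ordering).
Assembling the pieces gives 8-chloro-1-iodooctan-2-one.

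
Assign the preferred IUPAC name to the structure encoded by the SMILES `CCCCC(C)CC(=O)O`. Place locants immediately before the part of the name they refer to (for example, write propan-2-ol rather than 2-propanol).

3-methylheptanoic acid

Counting along the main chain through the –COOH group gives 7 carbons: the parent is heptane.
The principal characteristic group is a carboxylic acid (terminal –COOH), named with the suffix -oic acid.
The numbering direction is chosen so that the carboxylic acid carbon is C-1 by definition.
That gives a methyl group at C-3.
Assembling the pieces gives 3-methylheptanoic acid.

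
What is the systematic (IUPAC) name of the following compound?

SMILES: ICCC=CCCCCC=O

9-iodonon-6-enal

The longest carbon chain that includes the –CHO group and the multiple bond has 9 carbons, so the parent hydride is nonane.
An aldehyde (terminal –CHO) is the principal characteristic group, giving the suffix -al.
The chain contains a C=C double bond, so the unsaturation ending is -ene.
Choose the numbering such that the aldehyde carbon is C-1 by definition.
This places the double bond between C-6 and C-7; an iodo group at C-9.
Putting it together: 9-iodonon-6-enal.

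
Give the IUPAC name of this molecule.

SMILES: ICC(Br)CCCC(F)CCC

2-bromo-6-fluoro-1-iodononane

The longest carbon chain is 9 atoms: the parent is nonane.
Number the chain so that the substituent locant set {1,2,6} is lower than {4,8,9} at the first point of difference.
This places a bromo group at C-2; a fluoro group at C-6; an iodo group at C-1.
The substituents are ordered alphabetically, ignoring any di-/tri- multipliers.
Putting it together: 2-bromo-6-fluoro-1-iodononane.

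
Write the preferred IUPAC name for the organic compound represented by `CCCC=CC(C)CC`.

The longest chain bearing the multiple bond is 8 carbons long (octane).
A C=C double bond in the chain gives the infix -ene-.
Number the chain so that the substituent locant set {3} is lower than {6} at the first point of difference.
With this numbering: the double bond between C-4 and C-5; a methyl group at C-3.
The name is 3-methyloct-4-ene.

3-methyloct-4-ene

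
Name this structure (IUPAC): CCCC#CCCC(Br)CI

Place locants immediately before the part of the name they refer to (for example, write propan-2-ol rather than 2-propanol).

8-bromo-9-iodonon-4-yne

The longest carbon chain that includes the multiple bond has 9 carbons, so the parent hydride is nonane.
There is one C≡C triple bond, indicated by the ending -yne.
Number the chain so that numbering from this end puts the triple bond at C-4 rather than C-5.
This places the triple bond between C-4 and C-5; a bromo group at C-8; an iodo group at C-9.
Substituent prefixes are cited in alphabetical order (multiplying prefixes like di-/tri- are ignored for ordering).
The name is 8-bromo-9-iodonon-4-yne.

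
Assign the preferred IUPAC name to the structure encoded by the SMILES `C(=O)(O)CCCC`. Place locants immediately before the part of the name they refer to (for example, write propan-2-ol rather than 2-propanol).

pentanoic acid

The longest carbon chain that includes the –COOH group has 5 carbons, so the parent hydride is pentane.
The principal characteristic group is a carboxylic acid (terminal –COOH), named with the suffix -oic acid.
Choose the numbering such that the carboxylic acid carbon is C-1 by definition.
The name is pentanoic acid.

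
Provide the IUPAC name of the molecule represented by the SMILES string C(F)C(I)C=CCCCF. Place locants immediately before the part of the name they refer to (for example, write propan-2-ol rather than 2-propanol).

The longest chain bearing the multiple bond is 7 carbons long (heptane).
The chain contains a C=C double bond, so the unsaturation ending is -ene.
The numbering direction is chosen so that numbering from this end puts the double bond at C-3 rather than C-4.
This places the double bond between C-3 and C-4; fluoro groups at C-1 and C-7; an iodo group at C-2.
Substituent prefixes are cited in alphabetical order (multiplying prefixes like di-/tri- are ignored for ordering).
Assembling the pieces gives 1,7-difluoro-2-iodohept-3-ene.

1,7-difluoro-2-iodohept-3-ene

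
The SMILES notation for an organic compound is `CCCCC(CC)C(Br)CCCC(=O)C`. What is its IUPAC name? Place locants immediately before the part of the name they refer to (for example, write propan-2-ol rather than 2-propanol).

6-bromo-7-ethylundecan-2-one

The longest chain bearing the carbonyl is 11 carbons long (undecane).
A ketone (C=O on an internal carbon) is the principal characteristic group, giving the suffix -one.
The numbering direction is chosen so that numbering from this end puts the carbonyl group at C-2 rather than C-10.
With this numbering: the carbonyl at C-2; a bromo group at C-6; an ethyl group at C-7.
Substituent prefixes are cited in alphabetical order (multiplying prefixes like di-/tri- are ignored for ordering).
Putting it together: 6-bromo-7-ethylundecan-2-one.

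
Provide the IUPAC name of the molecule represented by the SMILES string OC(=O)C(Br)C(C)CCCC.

The longest carbon chain that includes the –COOH group has 7 carbons, so the parent hydride is heptane.
The highest-priority functional group is a carboxylic acid (terminal –COOH), so the name ends in -oic acid.
The numbering direction is chosen so that the carboxylic acid carbon is C-1 by definition.
This places a bromo group at C-2; a methyl group at C-3.
The substituents are ordered alphabetically, ignoring any di-/tri- multipliers.
Putting it together: 2-bromo-3-methylheptanoic acid.

2-bromo-3-methylheptanoic acid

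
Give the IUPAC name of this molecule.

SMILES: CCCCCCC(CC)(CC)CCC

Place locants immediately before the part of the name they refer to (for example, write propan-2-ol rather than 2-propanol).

4,4-diethyldecane

The parent chain contains 10 carbons (decane).
Choose the numbering such that the substituent locant set {4,4} is lower than {7,7} at the first point of difference.
With this numbering: two ethyl groups at C-4.
Putting it together: 4,4-diethyldecane.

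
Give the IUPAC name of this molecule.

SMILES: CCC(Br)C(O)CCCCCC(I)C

The longest carbon chain that includes the –OH group has 11 carbons, so the parent hydride is undecane.
An alcohol (–OH) is the principal characteristic group, giving the suffix -ol.
Choose the numbering such that numbering from this end puts the hydroxyl group at C-4 rather than C-8.
With this numbering: the hydroxyl at C-4; a bromo group at C-3; an iodo group at C-10.
The substituents are ordered alphabetically, ignoring any di-/tri- multipliers.
Putting it together: 3-bromo-10-iodoundecan-4-ol.

3-bromo-10-iodoundecan-4-ol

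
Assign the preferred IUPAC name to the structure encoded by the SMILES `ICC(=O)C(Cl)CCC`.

The longest carbon chain that includes the carbonyl has 6 carbons, so the parent hydride is hexane.
A ketone (C=O on an internal carbon) is the principal characteristic group, giving the suffix -one.
Choose the numbering such that numbering from this end puts the carbonyl group at C-2 rather than C-5.
With this numbering: the carbonyl at C-2; a chloro group at C-3; an iodo group at C-1.
Substituent prefixes are cited in alphabetical order (multiplying prefixes like di-/tri- are ignored for ordering).
Putting it together: 3-chloro-1-iodohexan-2-one.

3-chloro-1-iodohexan-2-one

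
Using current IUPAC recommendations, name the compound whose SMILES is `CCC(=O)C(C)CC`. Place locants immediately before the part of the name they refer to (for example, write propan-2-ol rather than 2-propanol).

Counting along the main chain through the carbonyl gives 6 carbons: the parent is hexane.
The principal characteristic group is a ketone (C=O on an internal carbon), named with the suffix -one.
Choose the numbering such that numbering from this end puts the carbonyl group at C-3 rather than C-4.
That gives the carbonyl at C-3; a methyl group at C-4.
Assembling the pieces gives 4-methylhexan-3-one.

4-methylhexan-3-one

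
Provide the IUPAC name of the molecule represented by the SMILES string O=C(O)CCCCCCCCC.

The longest chain bearing the –COOH group is 10 carbons long (decane).
The highest-priority functional group is a carboxylic acid (terminal –COOH), so the name ends in -oic acid.
Number the chain so that the carboxylic acid carbon is C-1 by definition.
Putting it together: decanoic acid.

decanoic acid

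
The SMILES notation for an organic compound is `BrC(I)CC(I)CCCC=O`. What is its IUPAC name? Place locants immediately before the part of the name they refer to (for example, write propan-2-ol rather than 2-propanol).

The longest carbon chain that includes the –CHO group has 7 carbons, so the parent hydride is heptane.
The principal characteristic group is an aldehyde (terminal –CHO), named with the suffix -al.
The numbering direction is chosen so that the aldehyde carbon is C-1 by definition.
That gives a bromo group at C-7; iodo groups at C-5 and C-7.
Prefixes are listed alphabetically: bromo, iodo.
Putting it together: 7-bromo-5,7-diiodoheptanal.

7-bromo-5,7-diiodoheptanal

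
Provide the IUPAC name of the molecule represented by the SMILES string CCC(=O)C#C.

pent-1-yn-3-one

Counting along the main chain through the carbonyl and the multiple bond gives 5 carbons: the parent is pentane.
A ketone (C=O on an internal carbon) is the principal characteristic group, giving the suffix -one.
The chain contains a C≡C triple bond, so the unsaturation ending is -yne.
Number the chain so that numbering from this end puts the triple bond at C-1 rather than C-4.
With this numbering: the carbonyl at C-3; the triple bond between C-1 and C-2.
Putting it together: pent-1-yn-3-one.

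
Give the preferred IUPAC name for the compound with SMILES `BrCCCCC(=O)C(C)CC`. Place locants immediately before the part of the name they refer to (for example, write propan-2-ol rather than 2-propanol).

The longest carbon chain that includes the carbonyl has 8 carbons, so the parent hydride is octane.
A ketone (C=O on an internal carbon) is the principal characteristic group, giving the suffix -one.
Number the chain so that numbering from this end puts the carbonyl group at C-4 rather than C-5.
This places the carbonyl at C-4; a bromo group at C-8; a methyl group at C-3.
The substituents are ordered alphabetically, ignoring any di-/tri- multipliers.
Assembling the pieces gives 8-bromo-3-methyloctan-4-one.

8-bromo-3-methyloctan-4-one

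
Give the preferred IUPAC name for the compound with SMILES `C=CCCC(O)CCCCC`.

Counting along the main chain through the –OH group and the multiple bond gives 10 carbons: the parent is decane.
The principal characteristic group is an alcohol (–OH), named with the suffix -ol.
There is one C=C double bond, indicated by the ending -ene.
The numbering direction is chosen so that numbering from this end puts the hydroxyl group at C-5 rather than C-6.
This places the hydroxyl at C-5; the double bond between C-1 and C-2.
Assembling the pieces gives dec-1-en-5-ol.

dec-1-en-5-ol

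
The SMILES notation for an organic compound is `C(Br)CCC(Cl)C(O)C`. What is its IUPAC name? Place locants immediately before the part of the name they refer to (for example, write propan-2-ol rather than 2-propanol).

Counting along the main chain through the –OH group gives 6 carbons: the parent is hexane.
The principal characteristic group is an alcohol (–OH), named with the suffix -ol.
Choose the numbering such that numbering from this end puts the hydroxyl group at C-2 rather than C-5.
That gives the hydroxyl at C-2; a bromo group at C-6; a chloro group at C-3.
Prefixes are listed alphabetically: bromo, chloro.
Putting it together: 6-bromo-3-chlorohexan-2-ol.

6-bromo-3-chlorohexan-2-ol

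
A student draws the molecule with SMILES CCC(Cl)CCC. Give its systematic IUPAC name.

The longest carbon chain is 6 atoms: the parent is hexane.
Choose the numbering such that the substituent locant set {3} is lower than {4} at the first point of difference.
That gives a chloro group at C-3.
The name is 3-chlorohexane.

3-chlorohexane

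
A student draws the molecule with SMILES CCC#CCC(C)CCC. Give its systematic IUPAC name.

Counting along the main chain through the multiple bond gives 9 carbons: the parent is nonane.
A C≡C triple bond in the chain gives the infix -yne-.
Choose the numbering such that numbering from this end puts the triple bond at C-3 rather than C-6.
This places the triple bond between C-3 and C-4; a methyl group at C-6.
Putting it together: 6-methylnon-3-yne.

6-methylnon-3-yne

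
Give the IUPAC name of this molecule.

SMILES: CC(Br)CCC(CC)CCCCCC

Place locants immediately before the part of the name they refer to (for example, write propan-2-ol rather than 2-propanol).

2-bromo-5-ethylundecane

The longest carbon chain is 11 atoms: the parent is undecane.
The numbering direction is chosen so that the substituent locant set {2,5} is lower than {7,10} at the first point of difference.
This places a bromo group at C-2; an ethyl group at C-5.
The substituents are ordered alphabetically, ignoring any di-/tri- multipliers.
The name is 2-bromo-5-ethylundecane.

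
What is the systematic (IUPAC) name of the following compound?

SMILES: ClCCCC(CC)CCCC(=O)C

9-chloro-6-ethylnonan-2-one

Counting along the main chain through the carbonyl gives 9 carbons: the parent is nonane.
The highest-priority functional group is a ketone (C=O on an internal carbon), so the name ends in -one.
Choose the numbering such that numbering from this end puts the carbonyl group at C-2 rather than C-8.
This places the carbonyl at C-2; a chloro group at C-9; an ethyl group at C-6.
Substituent prefixes are cited in alphabetical order (multiplying prefixes like di-/tri- are ignored for ordering).
The name is 9-chloro-6-ethylnonan-2-one.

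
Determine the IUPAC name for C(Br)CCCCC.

1-bromohexane

The parent chain contains 6 carbons (hexane).
Number the chain so that the substituent locant set {1} is lower than {6} at the first point of difference.
That gives a bromo group at C-1.
The name is 1-bromohexane.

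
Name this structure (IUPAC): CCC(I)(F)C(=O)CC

The longest carbon chain that includes the carbonyl has 6 carbons, so the parent hydride is hexane.
The highest-priority functional group is a ketone (C=O on an internal carbon), so the name ends in -one.
The numbering direction is chosen so that numbering from this end puts the carbonyl group at C-3 rather than C-4.
That gives the carbonyl at C-3; a fluoro group at C-4; an iodo group at C-4.
Prefixes are listed alphabetically: fluoro, iodo.
Putting it together: 4-fluoro-4-iodohexan-3-one.

4-fluoro-4-iodohexan-3-one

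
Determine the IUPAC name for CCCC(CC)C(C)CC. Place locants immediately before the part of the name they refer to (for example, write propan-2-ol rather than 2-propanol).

The longest carbon chain is 7 atoms: the parent is heptane.
The numbering direction is chosen so that the substituent locant set {3,4} is lower than {4,5} at the first point of difference.
That gives an ethyl group at C-4; a methyl group at C-3.
Substituent prefixes are cited in alphabetical order (multiplying prefixes like di-/tri- are ignored for ordering).
Assembling the pieces gives 4-ethyl-3-methylheptane.

4-ethyl-3-methylheptane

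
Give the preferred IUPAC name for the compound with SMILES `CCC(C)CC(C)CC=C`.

Counting along the main chain through the multiple bond gives 8 carbons: the parent is octane.
The chain contains a C=C double bond, so the unsaturation ending is -ene.
Choose the numbering such that numbering from this end puts the double bond at C-1 rather than C-7.
This places the double bond between C-1 and C-2; methyl groups at C-4 and C-6.
Putting it together: 4,6-dimethyloct-1-ene.

4,6-dimethyloct-1-ene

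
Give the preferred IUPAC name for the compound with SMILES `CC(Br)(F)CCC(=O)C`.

The longest carbon chain that includes the carbonyl has 6 carbons, so the parent hydride is hexane.
The principal characteristic group is a ketone (C=O on an internal carbon), named with the suffix -one.
The numbering direction is chosen so that numbering from this end puts the carbonyl group at C-2 rather than C-5.
This places the carbonyl at C-2; a bromo group at C-5; a fluoro group at C-5.
Substituent prefixes are cited in alphabetical order (multiplying prefixes like di-/tri- are ignored for ordering).
The name is 5-bromo-5-fluorohexan-2-one.

5-bromo-5-fluorohexan-2-one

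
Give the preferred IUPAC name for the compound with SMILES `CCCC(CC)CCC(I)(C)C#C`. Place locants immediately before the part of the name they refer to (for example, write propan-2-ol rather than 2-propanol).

The longest carbon chain that includes the multiple bond has 9 carbons, so the parent hydride is nonane.
The chain contains a C≡C triple bond, so the unsaturation ending is -yne.
The numbering direction is chosen so that numbering from this end puts the triple bond at C-1 rather than C-8.
That gives the triple bond between C-1 and C-2; an ethyl group at C-6; an iodo group at C-3; a methyl group at C-3.
Substituent prefixes are cited in alphabetical order (multiplying prefixes like di-/tri- are ignored for ordering).
The name is 6-ethyl-3-iodo-3-methylnon-1-yne.

6-ethyl-3-iodo-3-methylnon-1-yne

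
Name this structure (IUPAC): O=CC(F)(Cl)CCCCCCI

Counting along the main chain through the –CHO group gives 8 carbons: the parent is octane.
The highest-priority functional group is an aldehyde (terminal –CHO), so the name ends in -al.
Choose the numbering such that the aldehyde carbon is C-1 by definition.
That gives a chloro group at C-2; a fluoro group at C-2; an iodo group at C-8.
Prefixes are listed alphabetically: chloro, fluoro, iodo.
Assembling the pieces gives 2-chloro-2-fluoro-8-iodooctanal.

2-chloro-2-fluoro-8-iodooctanal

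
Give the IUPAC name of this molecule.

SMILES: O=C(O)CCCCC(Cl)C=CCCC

6-chloroundec-7-enoic acid

The longest chain bearing the –COOH group and the multiple bond is 11 carbons long (undecane).
The highest-priority functional group is a carboxylic acid (terminal –COOH), so the name ends in -oic acid.
A C=C double bond in the chain gives the infix -ene-.
The numbering direction is chosen so that the carboxylic acid carbon is C-1 by definition.
That gives the double bond between C-7 and C-8; a chloro group at C-6.
Assembling the pieces gives 6-chloroundec-7-enoic acid.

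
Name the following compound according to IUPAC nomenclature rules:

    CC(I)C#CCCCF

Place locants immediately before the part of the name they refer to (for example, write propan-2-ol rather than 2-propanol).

Counting along the main chain through the multiple bond gives 7 carbons: the parent is heptane.
There is one C≡C triple bond, indicated by the ending -yne.
The numbering direction is chosen so that numbering from this end puts the triple bond at C-3 rather than C-4.
With this numbering: the triple bond between C-3 and C-4; a fluoro group at C-7; an iodo group at C-2.
The substituents are ordered alphabetically, ignoring any di-/tri- multipliers.
Putting it together: 7-fluoro-2-iodohept-3-yne.

7-fluoro-2-iodohept-3-yne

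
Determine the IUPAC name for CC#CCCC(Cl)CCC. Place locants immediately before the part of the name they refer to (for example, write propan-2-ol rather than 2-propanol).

6-chloronon-2-yne

The longest chain bearing the multiple bond is 9 carbons long (nonane).
There is one C≡C triple bond, indicated by the ending -yne.
Number the chain so that numbering from this end puts the triple bond at C-2 rather than C-7.
With this numbering: the triple bond between C-2 and C-3; a chloro group at C-6.
Assembling the pieces gives 6-chloronon-2-yne.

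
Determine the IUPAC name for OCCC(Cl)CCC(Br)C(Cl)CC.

6-bromo-3,7-dichlorononan-1-ol

The longest chain bearing the –OH group is 9 carbons long (nonane).
The highest-priority functional group is an alcohol (–OH), so the name ends in -ol.
Number the chain so that numbering from this end puts the hydroxyl group at C-1 rather than C-9.
With this numbering: the hydroxyl at C-1; a bromo group at C-6; chloro groups at C-3 and C-7.
Prefixes are listed alphabetically: bromo, chloro.
Assembling the pieces gives 6-bromo-3,7-dichlorononan-1-ol.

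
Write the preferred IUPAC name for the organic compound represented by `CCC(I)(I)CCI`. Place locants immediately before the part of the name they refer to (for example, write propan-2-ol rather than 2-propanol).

The longest continuous carbon chain has 5 atoms, so the parent hydride is pentane.
The numbering direction is chosen so that the substituent locant set {1,3,3} is lower than {3,3,5} at the first point of difference.
This places iodo groups at C-1 and C-3 (×2).
The name is 1,3,3-triiodopentane.

1,3,3-triiodopentane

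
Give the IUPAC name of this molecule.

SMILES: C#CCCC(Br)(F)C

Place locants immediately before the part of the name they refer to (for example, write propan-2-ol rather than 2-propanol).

5-bromo-5-fluorohex-1-yne

The longest carbon chain that includes the multiple bond has 6 carbons, so the parent hydride is hexane.
The chain contains a C≡C triple bond, so the unsaturation ending is -yne.
The numbering direction is chosen so that numbering from this end puts the triple bond at C-1 rather than C-5.
This places the triple bond between C-1 and C-2; a bromo group at C-5; a fluoro group at C-5.
Prefixes are listed alphabetically: bromo, fluoro.
Putting it together: 5-bromo-5-fluorohex-1-yne.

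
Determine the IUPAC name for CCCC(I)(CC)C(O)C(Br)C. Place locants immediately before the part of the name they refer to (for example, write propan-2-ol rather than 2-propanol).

2-bromo-4-ethyl-4-iodoheptan-3-ol

The longest carbon chain that includes the –OH group has 7 carbons, so the parent hydride is heptane.
The highest-priority functional group is an alcohol (–OH), so the name ends in -ol.
The numbering direction is chosen so that numbering from this end puts the hydroxyl group at C-3 rather than C-5.
This places the hydroxyl at C-3; a bromo group at C-2; an ethyl group at C-4; an iodo group at C-4.
Prefixes are listed alphabetically: bromo, ethyl, iodo.
Putting it together: 2-bromo-4-ethyl-4-iodoheptan-3-ol.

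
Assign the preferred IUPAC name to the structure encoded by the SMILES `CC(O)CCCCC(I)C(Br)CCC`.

8-bromo-7-iodoundecan-2-ol

The longest carbon chain that includes the –OH group has 11 carbons, so the parent hydride is undecane.
The highest-priority functional group is an alcohol (–OH), so the name ends in -ol.
Number the chain so that numbering from this end puts the hydroxyl group at C-2 rather than C-10.
With this numbering: the hydroxyl at C-2; a bromo group at C-8; an iodo group at C-7.
Prefixes are listed alphabetically: bromo, iodo.
Assembling the pieces gives 8-bromo-7-iodoundecan-2-ol.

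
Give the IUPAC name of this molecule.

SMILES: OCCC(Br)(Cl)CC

3-bromo-3-chloropentan-1-ol

The longest chain bearing the –OH group is 5 carbons long (pentane).
An alcohol (–OH) is the principal characteristic group, giving the suffix -ol.
Number the chain so that numbering from this end puts the hydroxyl group at C-1 rather than C-5.
This places the hydroxyl at C-1; a bromo group at C-3; a chloro group at C-3.
Prefixes are listed alphabetically: bromo, chloro.
Assembling the pieces gives 3-bromo-3-chloropentan-1-ol.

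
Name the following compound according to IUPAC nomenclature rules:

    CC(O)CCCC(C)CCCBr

9-bromo-6-methylnonan-2-ol

Counting along the main chain through the –OH group gives 9 carbons: the parent is nonane.
The principal characteristic group is an alcohol (–OH), named with the suffix -ol.
Number the chain so that numbering from this end puts the hydroxyl group at C-2 rather than C-8.
With this numbering: the hydroxyl at C-2; a bromo group at C-9; a methyl group at C-6.
Prefixes are listed alphabetically: bromo, methyl.
Putting it together: 9-bromo-6-methylnonan-2-ol.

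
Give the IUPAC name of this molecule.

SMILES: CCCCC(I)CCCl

The longest continuous carbon chain has 7 atoms, so the parent hydride is heptane.
Choose the numbering such that the substituent locant set {1,3} is lower than {5,7} at the first point of difference.
That gives a chloro group at C-1; an iodo group at C-3.
The substituents are ordered alphabetically, ignoring any di-/tri- multipliers.
Assembling the pieces gives 1-chloro-3-iodoheptane.

1-chloro-3-iodoheptane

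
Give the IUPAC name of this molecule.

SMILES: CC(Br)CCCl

The parent chain contains 4 carbons (butane).
The numbering direction is chosen so that the substituent locant set {1,3} is lower than {2,4} at the first point of difference.
This places a bromo group at C-3; a chloro group at C-1.
Substituent prefixes are cited in alphabetical order (multiplying prefixes like di-/tri- are ignored for ordering).
Assembling the pieces gives 3-bromo-1-chlorobutane.

3-bromo-1-chlorobutane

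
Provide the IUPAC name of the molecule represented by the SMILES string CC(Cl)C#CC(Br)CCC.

5-bromo-2-chlorooct-3-yne

Counting along the main chain through the multiple bond gives 8 carbons: the parent is octane.
The chain contains a C≡C triple bond, so the unsaturation ending is -yne.
Number the chain so that numbering from this end puts the triple bond at C-3 rather than C-5.
That gives the triple bond between C-3 and C-4; a bromo group at C-5; a chloro group at C-2.
Prefixes are listed alphabetically: bromo, chloro.
Assembling the pieces gives 5-bromo-2-chlorooct-3-yne.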